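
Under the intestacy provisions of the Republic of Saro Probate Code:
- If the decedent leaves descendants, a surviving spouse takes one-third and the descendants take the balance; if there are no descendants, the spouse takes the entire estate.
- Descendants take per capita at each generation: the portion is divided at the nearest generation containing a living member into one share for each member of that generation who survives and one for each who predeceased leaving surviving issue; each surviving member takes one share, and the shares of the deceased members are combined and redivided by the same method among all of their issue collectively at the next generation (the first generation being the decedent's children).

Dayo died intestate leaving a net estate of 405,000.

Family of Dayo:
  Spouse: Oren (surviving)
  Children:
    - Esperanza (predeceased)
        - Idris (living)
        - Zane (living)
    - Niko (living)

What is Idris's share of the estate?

Oren takes one-third of 405,000 = 135,000. The remaining 270,000 passes to the descendants.
The descendants' portion (270,000) is divided at the children's generation into 2 shares of 135,000. Niko takes 135,000. The remaining share for the deceased Esperanza (135,000) is carried to the next generation.
That pool (135,000) is divided at the grandchildren's generation equally among Idris and Zane: 67,500 each.

Idris receives 67,500.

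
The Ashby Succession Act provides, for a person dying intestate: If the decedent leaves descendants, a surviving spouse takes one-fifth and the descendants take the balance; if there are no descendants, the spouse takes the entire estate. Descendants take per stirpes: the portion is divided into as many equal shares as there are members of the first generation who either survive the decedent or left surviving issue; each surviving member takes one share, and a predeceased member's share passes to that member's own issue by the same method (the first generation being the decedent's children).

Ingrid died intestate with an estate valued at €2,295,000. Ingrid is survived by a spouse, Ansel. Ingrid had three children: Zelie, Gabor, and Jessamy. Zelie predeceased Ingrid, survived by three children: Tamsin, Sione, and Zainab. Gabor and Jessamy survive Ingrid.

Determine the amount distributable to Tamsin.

Ansel takes one-fifth of €2,295,000 = €459,000. The remaining €1,836,000 passes to the descendants.
The descendants' portion (€1,836,000) is divided into 3 shares of €612,000: Gabor and Jessamy each take €612,000; Zelie's €612,000 share passes to Zelie's issue.
Zelie's share (€612,000) is divided into 3 shares of €204,000: Tamsin, Sione, and Zainab each take €204,000.

Tamsin receives €204,000.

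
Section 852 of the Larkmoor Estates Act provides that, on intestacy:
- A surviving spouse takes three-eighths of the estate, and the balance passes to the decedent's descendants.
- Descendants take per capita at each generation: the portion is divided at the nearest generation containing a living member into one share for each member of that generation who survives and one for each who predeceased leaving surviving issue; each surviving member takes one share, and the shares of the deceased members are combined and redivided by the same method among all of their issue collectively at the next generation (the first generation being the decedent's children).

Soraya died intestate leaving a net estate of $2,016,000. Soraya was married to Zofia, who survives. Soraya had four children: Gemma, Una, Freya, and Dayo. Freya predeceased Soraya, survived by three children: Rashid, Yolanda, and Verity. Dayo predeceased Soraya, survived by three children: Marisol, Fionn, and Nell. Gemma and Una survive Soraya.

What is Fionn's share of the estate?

Fionn receives $105,000.

Zofia takes three-eighths of $2,016,000 = $756,000. The remaining $1,260,000 passes to the descendants.
The descendants' portion ($1,260,000) is divided at the children's generation into 4 shares of $315,000. Gemma and Una each take $315,000. The 2 shares of the deceased (Freya and Dayo) are combined into a pool of $630,000.
That pool ($630,000) is divided at the grandchildren's generation equally among Rashid, Yolanda, Verity, Marisol, Fionn, and Nell: $105,000 each.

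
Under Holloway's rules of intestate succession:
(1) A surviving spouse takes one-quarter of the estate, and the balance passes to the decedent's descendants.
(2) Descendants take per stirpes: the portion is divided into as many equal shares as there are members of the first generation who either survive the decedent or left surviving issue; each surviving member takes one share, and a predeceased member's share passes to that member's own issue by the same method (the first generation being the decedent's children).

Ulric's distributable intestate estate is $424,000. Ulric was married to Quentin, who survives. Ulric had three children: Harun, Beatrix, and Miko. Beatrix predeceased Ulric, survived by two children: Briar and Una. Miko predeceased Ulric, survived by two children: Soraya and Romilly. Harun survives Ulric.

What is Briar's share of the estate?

Quentin takes one-quarter of $424,000 = $106,000. The remaining $318,000 passes to the descendants.
The descendants' portion ($318,000) is divided into 3 shares of $106,000: Harun takes $106,000; Beatrix's $106,000 share passes to Beatrix's issue; Miko's $106,000 share passes to Miko's issue.
Beatrix's share ($106,000) is divided into 2 shares of $53,000: Briar and Una each take $53,000.
Miko's share ($106,000) is divided into 2 shares of $53,000: Soraya and Romilly each take $53,000.

Briar receives $53,000.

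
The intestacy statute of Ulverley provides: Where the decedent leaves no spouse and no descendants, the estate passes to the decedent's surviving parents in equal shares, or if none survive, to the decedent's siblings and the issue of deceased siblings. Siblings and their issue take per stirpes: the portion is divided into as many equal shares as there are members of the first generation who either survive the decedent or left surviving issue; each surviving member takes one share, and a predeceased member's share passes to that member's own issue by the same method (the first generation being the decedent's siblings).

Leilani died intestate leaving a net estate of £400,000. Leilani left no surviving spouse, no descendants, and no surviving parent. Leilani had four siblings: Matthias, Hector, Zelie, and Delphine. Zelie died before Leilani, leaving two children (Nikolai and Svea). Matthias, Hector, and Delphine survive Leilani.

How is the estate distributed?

Matthias: £100,000; Hector: £100,000; Nikolai: £50,000; Svea: £50,000; Delphine: £100,000

The entire £400,000 passes to the siblings and their issue.
That amount (£400,000) is divided into 4 shares of £100,000: Matthias, Hector, and Delphine each take £100,000; Zelie's £100,000 share passes to Zelie's issue.
Zelie's share (£100,000) is divided into 2 shares of £50,000: Nikolai and Svea each take £50,000.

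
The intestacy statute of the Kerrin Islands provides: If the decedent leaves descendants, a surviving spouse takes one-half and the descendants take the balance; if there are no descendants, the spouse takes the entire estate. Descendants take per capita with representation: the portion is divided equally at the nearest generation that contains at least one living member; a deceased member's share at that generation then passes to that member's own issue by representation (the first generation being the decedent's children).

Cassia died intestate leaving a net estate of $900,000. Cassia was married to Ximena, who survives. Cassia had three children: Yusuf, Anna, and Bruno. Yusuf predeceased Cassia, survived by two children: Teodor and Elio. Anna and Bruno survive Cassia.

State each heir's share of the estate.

Ximena: $450,000; Teodor: $75,000; Elio: $75,000; Anna: $150,000; Bruno: $150,000

Ximena takes one-half of $900,000 = $450,000. The remaining $450,000 passes to the descendants.
The descendants' portion ($450,000) is divided into 3 shares of $150,000: Anna and Bruno each take $150,000; Yusuf's $150,000 share passes to Yusuf's issue.
Yusuf's share ($150,000) is divided into 2 shares of $75,000: Teodor and Elio each take $75,000.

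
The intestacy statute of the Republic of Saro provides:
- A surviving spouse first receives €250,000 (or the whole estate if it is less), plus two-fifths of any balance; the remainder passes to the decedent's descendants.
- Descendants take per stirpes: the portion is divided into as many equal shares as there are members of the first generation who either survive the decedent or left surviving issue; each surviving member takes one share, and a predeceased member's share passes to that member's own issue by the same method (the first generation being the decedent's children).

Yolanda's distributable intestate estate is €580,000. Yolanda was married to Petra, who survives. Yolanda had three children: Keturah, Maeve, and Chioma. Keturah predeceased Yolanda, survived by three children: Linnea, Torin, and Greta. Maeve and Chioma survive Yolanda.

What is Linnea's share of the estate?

Petra first takes €250,000, leaving a balance of €330,000. Petra then takes two-fifths of the balance (€132,000), for a total of €382,000. The remaining €198,000 passes to the descendants.
The descendants' portion (€198,000) is divided into 3 shares of €66,000: Maeve and Chioma each take €66,000; Keturah's €66,000 share passes to Keturah's issue.
Keturah's share (€66,000) is divided into 3 shares of €22,000: Linnea, Torin, and Greta each take €22,000.

Linnea receives €22,000.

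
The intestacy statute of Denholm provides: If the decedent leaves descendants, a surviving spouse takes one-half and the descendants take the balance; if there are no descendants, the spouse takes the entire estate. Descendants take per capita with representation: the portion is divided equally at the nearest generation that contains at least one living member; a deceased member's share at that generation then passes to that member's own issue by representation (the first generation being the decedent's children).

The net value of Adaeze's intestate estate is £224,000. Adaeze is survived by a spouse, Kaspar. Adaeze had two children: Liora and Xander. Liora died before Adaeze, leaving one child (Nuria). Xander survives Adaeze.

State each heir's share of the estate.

Kaspar takes one-half of £224,000 = £112,000. The remaining £112,000 passes to the descendants.
The descendants' portion (£112,000) is divided into 2 shares of £56,000: Xander takes £56,000; Liora's £56,000 share passes to Liora's issue.
Liora's share (£56,000) passes entirely to Nuria.

Kaspar: £112,000; Nuria: £56,000; Xander: £56,000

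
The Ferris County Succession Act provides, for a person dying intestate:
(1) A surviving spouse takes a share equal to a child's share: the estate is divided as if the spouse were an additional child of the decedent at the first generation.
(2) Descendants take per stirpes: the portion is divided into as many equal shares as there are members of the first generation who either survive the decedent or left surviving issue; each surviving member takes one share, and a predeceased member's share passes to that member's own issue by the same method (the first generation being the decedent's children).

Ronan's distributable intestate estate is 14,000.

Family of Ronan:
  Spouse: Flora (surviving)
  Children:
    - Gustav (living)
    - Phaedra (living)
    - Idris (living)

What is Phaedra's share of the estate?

Phaedra receives 3,500.

The spouse counts as an additional share at the children's level, so there are 4 primary shares of 3,500. Flora takes one such share (3,500).
The children's combined portion (10,500) is divided into 3 shares of 3,500: Gustav, Phaedra, and Idris each take 3,500.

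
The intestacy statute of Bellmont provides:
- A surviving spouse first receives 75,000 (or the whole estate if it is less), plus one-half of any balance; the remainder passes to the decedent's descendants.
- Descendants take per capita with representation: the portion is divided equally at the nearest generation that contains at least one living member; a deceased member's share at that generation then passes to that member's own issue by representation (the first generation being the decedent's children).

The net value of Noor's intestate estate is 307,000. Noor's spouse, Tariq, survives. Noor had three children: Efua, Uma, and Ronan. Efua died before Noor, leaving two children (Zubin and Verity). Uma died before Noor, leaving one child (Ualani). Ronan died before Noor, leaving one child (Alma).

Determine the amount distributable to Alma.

Tariq first takes 75,000, leaving a balance of 232,000. Tariq then takes one-half of the balance (116,000), for a total of 191,000. The remaining 116,000 passes to the descendants.
No child survives, so the initial division is made at the grandchildren's generation.
The descendants' portion (116,000) is divided into 4 shares of 29,000: Zubin, Verity, Ualani, and Alma each take 29,000.

Alma receives 29,000.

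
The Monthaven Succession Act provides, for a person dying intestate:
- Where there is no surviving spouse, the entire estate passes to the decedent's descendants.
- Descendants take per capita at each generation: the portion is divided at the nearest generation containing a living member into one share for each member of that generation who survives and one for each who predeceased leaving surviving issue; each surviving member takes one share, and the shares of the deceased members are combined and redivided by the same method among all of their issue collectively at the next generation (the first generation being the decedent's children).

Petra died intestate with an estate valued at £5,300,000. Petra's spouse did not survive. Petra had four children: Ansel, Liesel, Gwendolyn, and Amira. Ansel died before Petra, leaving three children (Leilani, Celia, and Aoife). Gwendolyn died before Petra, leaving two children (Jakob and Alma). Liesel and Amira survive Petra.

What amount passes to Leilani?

The entire £5,300,000 passes to the descendants.
That amount (£5,300,000) is divided at the children's generation into 4 shares of £1,325,000. Liesel and Amira each take £1,325,000. The 2 shares of the deceased (Ansel and Gwendolyn) are combined into a pool of £2,650,000.
That pool (£2,650,000) is divided at the grandchildren's generation equally among Leilani, Celia, Aoife, Jakob, and Alma: £530,000 each.

Leilani receives £530,000.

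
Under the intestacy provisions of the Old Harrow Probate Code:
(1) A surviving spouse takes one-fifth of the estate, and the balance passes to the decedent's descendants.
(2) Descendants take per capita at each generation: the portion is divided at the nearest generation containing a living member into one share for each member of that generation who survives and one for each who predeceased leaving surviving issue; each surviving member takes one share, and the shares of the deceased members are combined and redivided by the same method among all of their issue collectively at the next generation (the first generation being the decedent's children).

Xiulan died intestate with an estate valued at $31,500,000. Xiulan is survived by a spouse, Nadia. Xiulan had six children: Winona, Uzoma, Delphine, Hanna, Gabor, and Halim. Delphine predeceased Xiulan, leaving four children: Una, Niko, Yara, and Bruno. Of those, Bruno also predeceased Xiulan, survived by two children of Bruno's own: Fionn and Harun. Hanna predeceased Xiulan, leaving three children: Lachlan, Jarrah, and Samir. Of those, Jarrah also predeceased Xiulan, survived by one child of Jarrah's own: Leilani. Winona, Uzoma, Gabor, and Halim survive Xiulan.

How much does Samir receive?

Samir receives $1,200,000.

Nadia takes one-fifth of $31,500,000 = $6,300,000. The remaining $25,200,000 passes to the descendants.
The descendants' portion ($25,200,000) is divided at the children's generation into 6 shares of $4,200,000. Winona, Uzoma, Gabor, and Halim each take $4,200,000. The 2 shares of the deceased (Delphine and Hanna) are combined into a pool of $8,400,000.
That pool ($8,400,000) is divided at the grandchildren's generation into 7 shares of $1,200,000. Una, Niko, Yara, Lachlan, and Samir each take $1,200,000. The 2 shares of the deceased (Bruno and Jarrah) are combined into a pool of $2,400,000.
That pool ($2,400,000) is divided at the great-grandchildren's generation equally among Fionn, Harun, and Leilani: $800,000 each.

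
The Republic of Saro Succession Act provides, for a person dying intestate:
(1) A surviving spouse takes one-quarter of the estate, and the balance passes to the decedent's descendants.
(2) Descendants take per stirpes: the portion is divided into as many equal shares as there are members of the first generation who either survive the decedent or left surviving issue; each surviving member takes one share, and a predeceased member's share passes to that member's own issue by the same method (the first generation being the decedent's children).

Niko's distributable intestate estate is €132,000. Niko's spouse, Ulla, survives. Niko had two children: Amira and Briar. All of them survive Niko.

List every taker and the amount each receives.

Ulla: €33,000; Amira: €49,500; Briar: €49,500

Ulla takes one-quarter of €132,000 = €33,000. The remaining €99,000 passes to the descendants.
The descendants' portion (€99,000) is divided into 2 shares of €49,500: Amira and Briar each take €49,500.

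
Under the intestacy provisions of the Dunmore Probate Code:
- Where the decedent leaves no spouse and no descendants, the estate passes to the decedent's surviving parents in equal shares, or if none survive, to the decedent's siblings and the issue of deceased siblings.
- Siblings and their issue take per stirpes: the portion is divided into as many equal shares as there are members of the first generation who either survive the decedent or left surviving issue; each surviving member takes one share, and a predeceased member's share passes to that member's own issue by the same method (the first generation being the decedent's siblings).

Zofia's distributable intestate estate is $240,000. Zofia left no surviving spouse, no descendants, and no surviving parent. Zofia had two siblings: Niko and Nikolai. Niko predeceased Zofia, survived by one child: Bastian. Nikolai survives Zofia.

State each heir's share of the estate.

The entire $240,000 passes to the siblings and their issue.
That amount ($240,000) is divided into 2 shares of $120,000: Nikolai takes $120,000; Niko's $120,000 share passes to Niko's issue.
Niko's share ($120,000) passes entirely to Bastian.

Bastian: $120,000; Nikolai: $120,000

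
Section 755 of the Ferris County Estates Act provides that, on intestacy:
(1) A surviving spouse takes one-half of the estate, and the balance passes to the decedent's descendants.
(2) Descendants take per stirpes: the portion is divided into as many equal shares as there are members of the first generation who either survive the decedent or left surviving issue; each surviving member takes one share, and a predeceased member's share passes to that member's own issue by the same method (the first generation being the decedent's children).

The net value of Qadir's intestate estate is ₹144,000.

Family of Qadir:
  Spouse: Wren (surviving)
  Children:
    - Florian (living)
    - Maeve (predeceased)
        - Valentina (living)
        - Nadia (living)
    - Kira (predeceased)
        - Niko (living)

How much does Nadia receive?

Wren takes one-half of ₹144,000 = ₹72,000. The remaining ₹72,000 passes to the descendants.
The descendants' portion (₹72,000) is divided into 3 shares of ₹24,000: Florian takes ₹24,000; Maeve's ₹24,000 share passes to Maeve's issue; Kira's ₹24,000 share passes to Kira's issue.
Maeve's share (₹24,000) is divided into 2 shares of ₹12,000: Valentina and Nadia each take ₹12,000.
Kira's share (₹24,000) passes entirely to Niko.

Nadia receives ₹12,000.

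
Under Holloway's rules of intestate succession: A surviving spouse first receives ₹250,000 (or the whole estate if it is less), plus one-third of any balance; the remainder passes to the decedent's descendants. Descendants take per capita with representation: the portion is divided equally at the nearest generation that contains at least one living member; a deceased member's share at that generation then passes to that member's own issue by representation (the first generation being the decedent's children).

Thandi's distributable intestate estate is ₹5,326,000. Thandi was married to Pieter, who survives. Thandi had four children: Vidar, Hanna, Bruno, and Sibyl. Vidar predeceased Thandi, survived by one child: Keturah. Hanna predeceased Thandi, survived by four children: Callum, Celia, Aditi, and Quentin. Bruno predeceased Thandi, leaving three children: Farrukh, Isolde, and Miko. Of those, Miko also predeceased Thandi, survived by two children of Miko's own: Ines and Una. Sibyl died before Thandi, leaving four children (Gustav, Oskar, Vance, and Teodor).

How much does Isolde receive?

Pieter first takes ₹250,000, leaving a balance of ₹5,076,000. Pieter then takes one-third of the balance (₹1,692,000), for a total of ₹1,942,000. The remaining ₹3,384,000 passes to the descendants.
No child survives, so the initial division is made at the grandchildren's generation.
The descendants' portion (₹3,384,000) is divided into 12 shares of ₹282,000: Keturah, Callum, Celia, Aditi, Quentin, Farrukh, Isolde, Gustav, Oskar, Vance, and Teodor each take ₹282,000; Miko's ₹282,000 share passes to Miko's issue.
Miko's share (₹282,000) is divided into 2 shares of ₹141,000: Ines and Una each take ₹141,000.

Isolde receives ₹282,000.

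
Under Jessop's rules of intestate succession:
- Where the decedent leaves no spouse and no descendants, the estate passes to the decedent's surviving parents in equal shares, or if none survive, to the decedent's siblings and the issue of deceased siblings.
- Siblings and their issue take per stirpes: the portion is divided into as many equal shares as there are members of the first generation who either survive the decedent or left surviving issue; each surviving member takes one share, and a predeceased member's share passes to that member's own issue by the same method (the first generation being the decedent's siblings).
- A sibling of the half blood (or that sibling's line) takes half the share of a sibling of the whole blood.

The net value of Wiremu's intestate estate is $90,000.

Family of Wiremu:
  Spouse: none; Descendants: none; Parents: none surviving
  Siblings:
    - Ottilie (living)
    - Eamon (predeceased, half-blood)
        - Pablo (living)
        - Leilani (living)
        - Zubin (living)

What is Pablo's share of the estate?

The entire $90,000 passes to the siblings and their issue.
Counting each half-blood sibling's line as half a unit, there are 3/2 units in $90,000, so one unit is $60,000. Whole-blood lines (Ottilie) take $60,000 each; half-blood lines (Eamon) take $30,000 each.
Eamon's share ($30,000) is divided into 3 shares of $10,000: Pablo, Leilani, and Zubin each take $10,000.

Pablo receives $10,000.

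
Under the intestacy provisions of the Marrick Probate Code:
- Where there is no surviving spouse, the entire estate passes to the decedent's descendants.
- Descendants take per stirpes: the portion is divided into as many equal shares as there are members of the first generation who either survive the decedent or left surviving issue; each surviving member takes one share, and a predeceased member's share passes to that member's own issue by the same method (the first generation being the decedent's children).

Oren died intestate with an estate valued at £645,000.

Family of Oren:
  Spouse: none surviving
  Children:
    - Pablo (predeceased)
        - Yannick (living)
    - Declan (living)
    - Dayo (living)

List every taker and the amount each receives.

Yannick: £215,000; Declan: £215,000; Dayo: £215,000

The entire £645,000 passes to the descendants.
That amount (£645,000) is divided into 3 shares of £215,000: Declan and Dayo each take £215,000; Pablo's £215,000 share passes to Pablo's issue.
Pablo's share (£215,000) passes entirely to Yannick.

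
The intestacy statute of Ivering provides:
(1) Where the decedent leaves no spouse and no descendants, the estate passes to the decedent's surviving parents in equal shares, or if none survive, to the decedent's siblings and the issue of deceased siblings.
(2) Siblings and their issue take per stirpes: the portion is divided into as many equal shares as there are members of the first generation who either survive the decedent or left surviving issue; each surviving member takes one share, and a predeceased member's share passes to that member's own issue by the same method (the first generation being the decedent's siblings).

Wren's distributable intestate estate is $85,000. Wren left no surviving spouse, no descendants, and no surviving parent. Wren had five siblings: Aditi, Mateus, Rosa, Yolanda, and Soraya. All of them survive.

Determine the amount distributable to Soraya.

Soraya receives $17,000.

The entire $85,000 passes to the siblings and their issue.
That amount ($85,000) is divided into 5 shares of $17,000: Aditi, Mateus, Rosa, Yolanda, and Soraya each take $17,000.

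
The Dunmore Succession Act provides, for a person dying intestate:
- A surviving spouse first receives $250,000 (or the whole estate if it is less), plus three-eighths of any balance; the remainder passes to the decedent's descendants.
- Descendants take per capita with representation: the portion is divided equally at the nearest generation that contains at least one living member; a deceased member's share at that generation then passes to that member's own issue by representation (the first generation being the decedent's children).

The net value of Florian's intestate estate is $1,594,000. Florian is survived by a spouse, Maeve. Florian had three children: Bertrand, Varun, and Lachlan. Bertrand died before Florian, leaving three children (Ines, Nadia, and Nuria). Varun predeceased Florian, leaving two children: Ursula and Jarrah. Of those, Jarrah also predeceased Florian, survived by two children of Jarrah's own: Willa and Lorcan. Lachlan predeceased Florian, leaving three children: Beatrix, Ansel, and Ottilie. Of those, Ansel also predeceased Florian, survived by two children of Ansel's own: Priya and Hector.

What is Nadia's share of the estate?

Nadia receives $105,000.

Maeve first takes $250,000, leaving a balance of $1,344,000. Maeve then takes three-eighths of the balance ($504,000), for a total of $754,000. The remaining $840,000 passes to the descendants.
No child survives, so the initial division is made at the grandchildren's generation.
The descendants' portion ($840,000) is divided into 8 shares of $105,000: Ines, Nadia, Nuria, Ursula, Beatrix, and Ottilie each take $105,000; Jarrah's $105,000 share passes to Jarrah's issue; Ansel's $105,000 share passes to Ansel's issue.
Jarrah's share ($105,000) is divided into 2 shares of $52,500: Willa and Lorcan each take $52,500.
Ansel's share ($105,000) is divided into 2 shares of $52,500: Priya and Hector each take $52,500.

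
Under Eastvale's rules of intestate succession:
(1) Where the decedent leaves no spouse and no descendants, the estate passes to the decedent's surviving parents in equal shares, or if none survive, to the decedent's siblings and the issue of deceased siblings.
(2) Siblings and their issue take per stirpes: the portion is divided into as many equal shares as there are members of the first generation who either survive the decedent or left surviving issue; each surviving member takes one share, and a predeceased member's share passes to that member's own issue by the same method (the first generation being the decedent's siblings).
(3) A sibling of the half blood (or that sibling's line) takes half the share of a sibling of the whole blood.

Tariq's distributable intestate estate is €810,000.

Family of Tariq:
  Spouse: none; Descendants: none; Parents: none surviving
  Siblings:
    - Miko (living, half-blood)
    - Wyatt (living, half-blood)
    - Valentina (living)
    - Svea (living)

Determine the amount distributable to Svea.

The entire €810,000 passes to the siblings and their issue.
Counting each half-blood sibling's line as half a unit, there are 3 units in €810,000, so one unit is €270,000. Whole-blood lines (Valentina and Svea) take €270,000 each; half-blood lines (Miko and Wyatt) take €135,000 each.

Svea receives €270,000.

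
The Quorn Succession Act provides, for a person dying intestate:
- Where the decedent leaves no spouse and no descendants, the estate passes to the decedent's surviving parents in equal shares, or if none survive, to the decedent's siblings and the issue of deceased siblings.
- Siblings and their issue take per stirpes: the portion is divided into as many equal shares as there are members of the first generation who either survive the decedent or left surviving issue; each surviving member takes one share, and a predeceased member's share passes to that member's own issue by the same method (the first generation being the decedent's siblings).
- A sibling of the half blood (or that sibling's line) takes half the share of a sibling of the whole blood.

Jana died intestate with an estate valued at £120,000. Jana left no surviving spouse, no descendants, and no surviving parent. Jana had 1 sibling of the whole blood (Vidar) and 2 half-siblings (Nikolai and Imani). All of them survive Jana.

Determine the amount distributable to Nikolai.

The entire £120,000 passes to the siblings and their issue.
Counting each half-blood sibling's line as half a unit, there are 2 units in £120,000, so one unit is £60,000. Whole-blood lines (Vidar) take £60,000 each; half-blood lines (Nikolai and Imani) take £30,000 each.

Nikolai receives £30,000.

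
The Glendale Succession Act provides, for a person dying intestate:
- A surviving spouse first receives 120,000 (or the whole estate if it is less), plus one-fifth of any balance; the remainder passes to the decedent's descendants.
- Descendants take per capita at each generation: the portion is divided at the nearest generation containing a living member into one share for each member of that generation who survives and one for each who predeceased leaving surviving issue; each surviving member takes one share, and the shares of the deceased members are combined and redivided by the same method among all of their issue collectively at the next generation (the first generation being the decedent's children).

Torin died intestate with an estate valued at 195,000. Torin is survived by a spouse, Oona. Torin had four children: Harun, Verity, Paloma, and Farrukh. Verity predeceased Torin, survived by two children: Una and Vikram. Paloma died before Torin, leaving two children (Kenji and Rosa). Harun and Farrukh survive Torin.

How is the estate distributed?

Oona first takes 120,000, leaving a balance of 75,000. Oona then takes one-fifth of the balance (15,000), for a total of 135,000. The remaining 60,000 passes to the descendants.
The descendants' portion (60,000) is divided at the children's generation into 4 shares of 15,000. Harun and Farrukh each take 15,000. The 2 shares of the deceased (Verity and Paloma) are combined into a pool of 30,000.
That pool (30,000) is divided at the grandchildren's generation equally among Una, Vikram, Kenji, and Rosa: 7,500 each.

Oona: 135,000; Harun: 15,000; Una: 7,500; Vikram: 7,500; Kenji: 7,500; Rosa: 7,500; Farrukh: 15,000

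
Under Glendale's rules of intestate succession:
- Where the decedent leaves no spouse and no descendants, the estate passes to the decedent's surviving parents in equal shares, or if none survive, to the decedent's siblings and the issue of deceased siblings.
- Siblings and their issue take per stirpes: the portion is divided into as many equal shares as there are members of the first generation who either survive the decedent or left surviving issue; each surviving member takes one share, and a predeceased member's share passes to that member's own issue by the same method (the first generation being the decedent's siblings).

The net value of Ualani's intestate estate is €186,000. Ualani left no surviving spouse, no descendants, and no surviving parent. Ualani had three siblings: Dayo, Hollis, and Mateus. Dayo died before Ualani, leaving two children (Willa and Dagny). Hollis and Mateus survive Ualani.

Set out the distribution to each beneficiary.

The entire €186,000 passes to the siblings and their issue.
That amount (€186,000) is divided into 3 shares of €62,000: Hollis and Mateus each take €62,000; Dayo's €62,000 share passes to Dayo's issue.
Dayo's share (€62,000) is divided into 2 shares of €31,000: Willa and Dagny each take €31,000.

Willa: €31,000; Dagny: €31,000; Hollis: €62,000; Mateus: €62,000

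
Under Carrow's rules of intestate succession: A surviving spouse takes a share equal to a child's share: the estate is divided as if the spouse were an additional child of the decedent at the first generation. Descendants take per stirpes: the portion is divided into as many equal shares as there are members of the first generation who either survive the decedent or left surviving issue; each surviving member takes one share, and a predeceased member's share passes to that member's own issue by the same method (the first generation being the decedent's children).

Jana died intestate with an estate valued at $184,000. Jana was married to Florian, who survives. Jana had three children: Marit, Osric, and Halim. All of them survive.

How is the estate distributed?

Florian: $46,000; Marit: $46,000; Osric: $46,000; Halim: $46,000

The spouse counts as an additional share at the children's level, so there are 4 primary shares of $46,000. Florian takes one such share ($46,000).
The children's combined portion ($138,000) is divided into 3 shares of $46,000: Marit, Osric, and Halim each take $46,000.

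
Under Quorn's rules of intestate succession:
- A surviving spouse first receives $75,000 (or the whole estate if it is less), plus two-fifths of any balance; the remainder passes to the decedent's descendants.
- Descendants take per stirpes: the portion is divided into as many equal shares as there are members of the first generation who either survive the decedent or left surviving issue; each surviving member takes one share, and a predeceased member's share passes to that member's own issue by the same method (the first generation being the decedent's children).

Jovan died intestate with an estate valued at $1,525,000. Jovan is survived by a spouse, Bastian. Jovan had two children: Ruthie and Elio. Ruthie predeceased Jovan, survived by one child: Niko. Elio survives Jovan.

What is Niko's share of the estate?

Niko receives $435,000.

Bastian first takes $75,000, leaving a balance of $1,450,000. Bastian then takes two-fifths of the balance ($580,000), for a total of $655,000. The remaining $870,000 passes to the descendants.
The descendants' portion ($870,000) is divided into 2 shares of $435,000: Elio takes $435,000; Ruthie's $435,000 share passes to Ruthie's issue.
Ruthie's share ($435,000) passes entirely to Niko.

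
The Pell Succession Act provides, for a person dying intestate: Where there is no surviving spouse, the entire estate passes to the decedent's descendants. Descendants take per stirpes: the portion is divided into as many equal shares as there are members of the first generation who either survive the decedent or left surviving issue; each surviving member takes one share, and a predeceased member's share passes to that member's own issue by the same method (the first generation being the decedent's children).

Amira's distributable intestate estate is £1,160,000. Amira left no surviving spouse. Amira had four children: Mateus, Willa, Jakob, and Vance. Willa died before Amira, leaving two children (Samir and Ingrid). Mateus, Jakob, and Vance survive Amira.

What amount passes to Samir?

The entire £1,160,000 passes to the descendants.
That amount (£1,160,000) is divided into 4 shares of £290,000: Mateus, Jakob, and Vance each take £290,000; Willa's £290,000 share passes to Willa's issue.
Willa's share (£290,000) is divided into 2 shares of £145,000: Samir and Ingrid each take £145,000.

Samir receives £145,000.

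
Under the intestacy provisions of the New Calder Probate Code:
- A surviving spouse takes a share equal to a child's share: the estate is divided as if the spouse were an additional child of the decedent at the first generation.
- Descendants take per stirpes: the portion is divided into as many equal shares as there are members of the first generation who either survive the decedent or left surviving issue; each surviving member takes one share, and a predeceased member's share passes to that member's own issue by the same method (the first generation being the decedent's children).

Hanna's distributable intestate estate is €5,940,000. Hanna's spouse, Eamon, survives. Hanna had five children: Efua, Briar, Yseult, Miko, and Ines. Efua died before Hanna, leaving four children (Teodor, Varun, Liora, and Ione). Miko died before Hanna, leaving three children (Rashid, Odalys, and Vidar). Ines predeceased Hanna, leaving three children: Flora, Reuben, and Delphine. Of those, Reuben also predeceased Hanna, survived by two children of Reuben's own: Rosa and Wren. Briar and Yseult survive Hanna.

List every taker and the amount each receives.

Eamon: €990,000; Teodor: €247,500; Varun: €247,500; Liora: €247,500; Ione: €247,500; Briar: €990,000; Yseult: €990,000; Rashid: €330,000; Odalys: €330,000; Vidar: €330,000; Flora: €330,000; Rosa: €165,000; Wren: €165,000; Delphine: €330,000

The spouse counts as an additional share at the children's level, so there are 6 primary shares of €990,000. Eamon takes one such share (€990,000).
The children's combined portion (€4,950,000) is divided into 5 shares of €990,000: Briar and Yseult each take €990,000; Efua's €990,000 share passes to Efua's issue; Miko's €990,000 share passes to Miko's issue; Ines's €990,000 share passes to Ines's issue.
Efua's share (€990,000) is divided into 4 shares of €247,500: Teodor, Varun, Liora, and Ione each take €247,500.
Miko's share (€990,000) is divided into 3 shares of €330,000: Rashid, Odalys, and Vidar each take €330,000.
Ines's share (€990,000) is divided into 3 shares of €330,000: Flora and Delphine each take €330,000; Reuben's €330,000 share passes to Reuben's issue.
Reuben's share (€330,000) is divided into 2 shares of €165,000: Rosa and Wren each take €165,000.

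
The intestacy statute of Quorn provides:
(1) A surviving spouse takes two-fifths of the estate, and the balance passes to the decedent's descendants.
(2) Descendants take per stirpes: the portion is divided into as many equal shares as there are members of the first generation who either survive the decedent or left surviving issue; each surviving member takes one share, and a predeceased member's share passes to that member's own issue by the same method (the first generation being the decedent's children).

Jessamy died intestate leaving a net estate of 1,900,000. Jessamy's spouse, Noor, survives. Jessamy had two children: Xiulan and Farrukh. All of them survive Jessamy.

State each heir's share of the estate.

Noor: 760,000; Xiulan: 570,000; Farrukh: 570,000

Noor takes two-fifths of 1,900,000 = 760,000. The remaining 1,140,000 passes to the descendants.
The descendants' portion (1,140,000) is divided into 2 shares of 570,000: Xiulan and Farrukh each take 570,000.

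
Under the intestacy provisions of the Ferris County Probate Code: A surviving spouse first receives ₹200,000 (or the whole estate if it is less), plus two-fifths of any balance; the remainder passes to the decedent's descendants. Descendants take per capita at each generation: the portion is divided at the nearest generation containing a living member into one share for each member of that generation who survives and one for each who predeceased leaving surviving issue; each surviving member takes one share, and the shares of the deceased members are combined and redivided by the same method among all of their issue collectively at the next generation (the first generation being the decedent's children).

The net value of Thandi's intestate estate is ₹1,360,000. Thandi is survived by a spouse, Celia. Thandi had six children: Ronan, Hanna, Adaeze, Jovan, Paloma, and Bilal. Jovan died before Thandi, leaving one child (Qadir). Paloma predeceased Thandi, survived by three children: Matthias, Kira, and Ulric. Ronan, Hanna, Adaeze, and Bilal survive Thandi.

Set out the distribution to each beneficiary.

Celia first takes ₹200,000, leaving a balance of ₹1,160,000. Celia then takes two-fifths of the balance (₹464,000), for a total of ₹664,000. The remaining ₹696,000 passes to the descendants.
The descendants' portion (₹696,000) is divided at the children's generation into 6 shares of ₹116,000. Ronan, Hanna, Adaeze, and Bilal each take ₹116,000. The 2 shares of the deceased (Jovan and Paloma) are combined into a pool of ₹232,000.
That pool (₹232,000) is divided at the grandchildren's generation equally among Qadir, Matthias, Kira, and Ulric: ₹58,000 each.

Celia: ₹664,000; Ronan: ₹116,000; Hanna: ₹116,000; Adaeze: ₹116,000; Qadir: ₹58,000; Matthias: ₹58,000; Kira: ₹58,000; Ulric: ₹58,000; Bilal: ₹116,000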